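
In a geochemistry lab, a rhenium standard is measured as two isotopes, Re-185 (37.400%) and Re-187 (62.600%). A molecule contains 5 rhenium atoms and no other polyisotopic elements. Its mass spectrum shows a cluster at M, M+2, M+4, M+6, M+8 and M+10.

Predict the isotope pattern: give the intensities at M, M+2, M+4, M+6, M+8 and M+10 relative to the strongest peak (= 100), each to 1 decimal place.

2.1 : 17.8 : 59.7 : 100.0 : 83.7 : 28.0

Each Re atom is independently Re-185 (p = 0.37400) or Re-187 (q = 0.62600); the cluster is the binomial expansion (p + q)^5.
P(M) = 0.37400^5 = 0.007317
P(M+2) = 5 × 0.37400^4 × 0.62600^1 = 0.061239
P(M+4) = 10 × 0.37400^3 × 0.62600^2 = 0.205005
P(M+6) = 10 × 0.37400^2 × 0.62600^3 = 0.343136
P(M+8) = 5 × 0.37400^1 × 0.62600^4 = 0.287170
P(M+10) = 0.62600^5 = 0.096133
The M+6 peak is largest (0.343136); scaling to 100 gives 2.1 : 17.8 : 59.7 : 100.0 : 83.7 : 28.0.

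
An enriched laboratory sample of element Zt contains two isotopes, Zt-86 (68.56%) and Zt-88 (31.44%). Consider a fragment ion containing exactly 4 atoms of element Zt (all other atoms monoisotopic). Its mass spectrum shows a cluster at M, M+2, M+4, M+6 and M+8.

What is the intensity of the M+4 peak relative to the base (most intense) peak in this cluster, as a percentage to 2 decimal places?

Binomial terms of (0.6856 + 0.3144)^4: M 0.2209, M+2 0.4053, M+4 0.2788, M+6 0.0852, M+8 0.0098 → M+2 is the base peak.
P(M+2) = C(4,1) × 0.6856^3 × 0.3144^1 = 4 × 0.32226447 × 0.3144 = 0.405280 (base)
P(M+4) = C(4,2) × 0.6856^2 × 0.3144^2 = 6 × 0.47004736 × 0.09884736 = 0.278778
Relative intensity = 0.278778 / 0.405280 × 100 = 68.79

68.79%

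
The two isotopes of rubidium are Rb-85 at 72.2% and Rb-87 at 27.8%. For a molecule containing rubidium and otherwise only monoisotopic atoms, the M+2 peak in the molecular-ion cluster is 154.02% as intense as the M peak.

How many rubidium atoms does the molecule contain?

4

For n independent Rb atoms, I(M+2)/I(M) = n · (abundance Rb-87) / (abundance Rb-85) = n · 0.278/0.722.
n = 1.5402 × 0.722/0.278 = 4.00 ≈ 4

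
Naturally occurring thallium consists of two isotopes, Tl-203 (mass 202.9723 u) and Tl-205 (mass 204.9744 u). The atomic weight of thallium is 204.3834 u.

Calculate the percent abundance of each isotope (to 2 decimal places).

Tl-203: 29.52%, Tl-205: 70.48%

Writing the weighted mean with unknown fraction x of Tl-203:
202.9723·x + 204.9744·(1 − x) = 204.3834
(202.9723 − 204.9744)·x = 204.3834 − 204.9744
x = -0.5910 / -2.0021 = 0.29519 → 29.52% Tl-203, 70.48% Tl-205.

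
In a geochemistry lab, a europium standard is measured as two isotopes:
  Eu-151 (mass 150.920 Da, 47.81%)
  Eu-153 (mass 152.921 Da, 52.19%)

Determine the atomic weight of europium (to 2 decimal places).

The abundance-weighted mean is 0.4781 × 150.920 + 0.5219 × 152.921
= 72.1549 + 79.8095 = 151.9644 Da

151.96 Da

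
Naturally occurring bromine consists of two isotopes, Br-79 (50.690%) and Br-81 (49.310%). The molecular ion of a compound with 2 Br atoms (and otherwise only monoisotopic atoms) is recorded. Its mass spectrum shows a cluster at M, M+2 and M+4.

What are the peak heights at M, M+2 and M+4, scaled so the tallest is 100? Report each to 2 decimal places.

Expanding (0.50690 + 0.49310)^2:
P(M) = 0.50690^2 = 0.256948
P(M+2) = 2 × 0.50690^1 × 0.49310^1 = 0.499905
P(M+4) = 0.49310^2 = 0.243148
The M+2 peak is largest (0.499905); scaling to 100 gives 51.40 : 100.00 : 48.64.

51.40 : 100.00 : 48.64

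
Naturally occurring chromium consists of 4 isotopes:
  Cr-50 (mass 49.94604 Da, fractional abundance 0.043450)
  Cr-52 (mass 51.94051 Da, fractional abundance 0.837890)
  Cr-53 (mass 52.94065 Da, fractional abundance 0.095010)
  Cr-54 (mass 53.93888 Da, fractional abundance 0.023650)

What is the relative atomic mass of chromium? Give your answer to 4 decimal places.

Ar = Σ fᵢ·mᵢ = 0.043450 × 49.94604 + 0.837890 × 51.94051 + 0.095010 × 52.94065 + 0.023650 × 53.93888
= 2.170155 + 43.520434 + 5.029891 + 1.275655 = 51.996135 Da

51.9961 Da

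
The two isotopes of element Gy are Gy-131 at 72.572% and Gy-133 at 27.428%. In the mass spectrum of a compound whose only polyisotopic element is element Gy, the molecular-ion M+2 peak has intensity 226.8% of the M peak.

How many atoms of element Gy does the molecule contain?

6

The M+2/M ratio from n Gy atoms is n · q/p = n · 0.27428/0.72572.
n = 2.268 × 0.72572/0.27428 = 6.00 ≈ 6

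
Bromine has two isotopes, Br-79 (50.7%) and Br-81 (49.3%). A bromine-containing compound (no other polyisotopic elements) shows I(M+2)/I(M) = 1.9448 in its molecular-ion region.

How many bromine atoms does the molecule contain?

2

The M+2/M ratio from n Br atoms is n · q/p = n · 0.493/0.507.
n = 1.9448 × 0.507/0.493 = 2.00 ≈ 2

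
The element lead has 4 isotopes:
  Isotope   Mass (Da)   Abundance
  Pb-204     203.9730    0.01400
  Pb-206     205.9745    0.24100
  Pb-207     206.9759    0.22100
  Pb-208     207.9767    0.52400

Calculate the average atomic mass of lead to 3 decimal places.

207.217 Da

Ar = Σ fᵢ·mᵢ = 0.01400 × 203.9730 + 0.24100 × 205.9745 + 0.22100 × 206.9759 + 0.52400 × 207.9767
= 2.85562 + 49.63985 + 45.74167 + 108.97979 = 207.21693 Da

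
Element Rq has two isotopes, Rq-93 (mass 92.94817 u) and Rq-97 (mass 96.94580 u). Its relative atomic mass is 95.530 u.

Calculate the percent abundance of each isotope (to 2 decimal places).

Writing the weighted mean with unknown fraction x of Rq-93:
92.94817·x + 96.94580·(1 − x) = 95.530
(92.94817 − 96.94580)·x = 95.530 − 96.94580
x = -1.41580 / -3.99763 = 0.35416 → 35.42% Rq-93, 64.58% Rq-97.

Rq-93: 35.42%, Rq-97: 64.58%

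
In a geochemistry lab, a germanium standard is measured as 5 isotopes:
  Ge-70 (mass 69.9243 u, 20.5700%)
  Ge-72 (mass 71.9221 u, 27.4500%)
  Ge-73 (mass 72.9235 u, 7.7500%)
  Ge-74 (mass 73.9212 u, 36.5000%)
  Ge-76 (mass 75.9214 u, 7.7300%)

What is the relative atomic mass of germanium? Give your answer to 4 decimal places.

Ar = Σ fᵢ·mᵢ = 0.205700 × 69.9243 + 0.274500 × 71.9221 + 0.077500 × 72.9235 + 0.365000 × 73.9212 + 0.077300 × 75.9214
= 14.38343 + 19.74262 + 5.65157 + 26.98124 + 5.86872 = 72.62758 u

72.6276 u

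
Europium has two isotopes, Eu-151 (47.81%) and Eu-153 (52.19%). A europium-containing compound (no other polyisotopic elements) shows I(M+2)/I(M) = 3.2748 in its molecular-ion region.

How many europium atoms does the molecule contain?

With n Eu atoms, P(M+2)/P(M) = C(n,1)·p^(n−1)q / p^n = n·q/p = n · 0.5219/0.4781.
n = 3.2748 × 0.4781/0.5219 = 3.00 ≈ 3

3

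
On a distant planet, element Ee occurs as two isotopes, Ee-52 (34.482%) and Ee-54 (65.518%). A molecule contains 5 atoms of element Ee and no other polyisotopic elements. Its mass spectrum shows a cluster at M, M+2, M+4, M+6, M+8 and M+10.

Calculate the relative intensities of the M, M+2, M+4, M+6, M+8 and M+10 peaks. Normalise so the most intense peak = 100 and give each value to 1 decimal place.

1.5 : 13.8 : 52.6 : 100.0 : 95.0 : 36.1

The 5 Ee atoms are independent, so intensities follow the terms of (0.34482 + 0.65518)^5.
P(M) = 0.34482^5 = 0.004875
P(M+2) = 5 × 0.34482^4 × 0.65518^1 = 0.046313
P(M+4) = 10 × 0.34482^3 × 0.65518^2 = 0.175994
P(M+6) = 10 × 0.34482^2 × 0.65518^3 = 0.334400
P(M+8) = 5 × 0.34482^1 × 0.65518^4 = 0.317691
P(M+10) = 0.65518^5 = 0.120727
The M+6 peak is largest (0.334400); scaling to 100 gives 1.5 : 13.8 : 52.6 : 100.0 : 95.0 : 36.1.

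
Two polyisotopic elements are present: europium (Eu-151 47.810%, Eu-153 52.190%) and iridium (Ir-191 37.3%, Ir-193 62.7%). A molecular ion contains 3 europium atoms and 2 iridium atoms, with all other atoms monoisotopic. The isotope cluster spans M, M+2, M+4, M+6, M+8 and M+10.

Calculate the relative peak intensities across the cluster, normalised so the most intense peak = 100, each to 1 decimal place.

Europium pattern (n=3): 0.10928391 : 0.3578871 : 0.39067407 : 0.14215492
Iridium pattern (n=2): 0.139129 : 0.467742 : 0.393129
Convolve the two distributions (both contribute in 2-u steps):
  M: 0.10928391×0.139129 = 0.015205
  M+2: 0.10928391×0.467742 + 0.3578871×0.139129 = 0.100909
  M+4: 0.10928391×0.393129 + 0.3578871×0.467742 + 0.39067407×0.139129 = 0.264716
  M+6: 0.3578871×0.393129 + 0.39067407×0.467742 + 0.14215492×0.139129 = 0.343208
  M+8: 0.39067407×0.393129 + 0.14215492×0.467742 = 0.220077
  M+10: 0.14215492×0.393129 = 0.055885
Scale to base peak (0.343208) = 100: 4.4 : 29.4 : 77.1 : 100.0 : 64.1 : 16.3

4.4 : 29.4 : 77.1 : 100.0 : 64.1 : 16.3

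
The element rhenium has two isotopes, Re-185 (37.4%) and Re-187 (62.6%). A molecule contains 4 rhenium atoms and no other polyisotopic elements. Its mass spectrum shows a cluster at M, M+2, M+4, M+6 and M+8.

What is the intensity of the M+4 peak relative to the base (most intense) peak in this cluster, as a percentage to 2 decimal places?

Term probabilities: M 0.0196, M+2 0.1310, M+4 0.3289, M+6 0.3670, M+8 0.1536. Base peak = M+6.
P(M+6) = C(4,3) × 0.374^1 × 0.626^3 = 4 × 0.3740 × 0.24531438 = 0.366990 (base)
P(M+4) = C(4,2) × 0.374^2 × 0.626^2 = 6 × 0.139876 × 0.391876 = 0.328884
Relative intensity = 0.328884 / 0.366990 × 100 = 89.62

89.62%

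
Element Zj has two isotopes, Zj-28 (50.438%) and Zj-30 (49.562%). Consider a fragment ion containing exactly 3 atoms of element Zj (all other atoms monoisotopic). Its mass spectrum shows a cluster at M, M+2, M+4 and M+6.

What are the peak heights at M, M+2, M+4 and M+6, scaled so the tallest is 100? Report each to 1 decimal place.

33.9 : 100.0 : 98.3 : 32.2

Each Zj atom is independently Zj-28 (p = 0.50438) or Zj-30 (q = 0.49562); the cluster is the binomial expansion (p + q)^3.
P(M) = 0.50438^3 = 0.128314
P(M+2) = 3 × 0.50438^2 × 0.49562^1 = 0.378256
P(M+4) = 3 × 0.50438^1 × 0.49562^2 = 0.371686
P(M+6) = 0.49562^3 = 0.121744
The M+2 peak is largest (0.378256); scaling to 100 gives 33.9 : 100.0 : 98.3 : 32.2.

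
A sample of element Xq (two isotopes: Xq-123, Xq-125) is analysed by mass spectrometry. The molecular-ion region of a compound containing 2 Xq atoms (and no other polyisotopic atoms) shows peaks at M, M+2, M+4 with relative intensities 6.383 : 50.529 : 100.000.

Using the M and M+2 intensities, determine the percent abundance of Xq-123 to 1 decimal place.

Write p for the Xq-123 fraction. I(M+2)/I(M) = [C(2,1)·p^1·(1−p)] / p^2 = 2·(1−p)/p = 50.529/6.383 = 7.9162
(1−p)/p = 7.9162/2 = 3.9581  ⇒  p = 1/(1 + 3.9581) = 0.2017
Xq-123: 20.2%, Xq-125: 79.8%.

20.2%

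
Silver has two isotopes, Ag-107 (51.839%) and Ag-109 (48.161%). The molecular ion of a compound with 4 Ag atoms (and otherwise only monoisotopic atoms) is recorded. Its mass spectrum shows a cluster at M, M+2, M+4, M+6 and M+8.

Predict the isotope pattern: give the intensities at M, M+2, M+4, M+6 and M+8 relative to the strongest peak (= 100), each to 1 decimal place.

Each Ag atom is independently Ag-107 (p = 0.51839) or Ag-109 (q = 0.48161); the cluster is the binomial expansion (p + q)^4.
P(M) = 0.51839^4 = 0.072215
P(M+2) = 4 × 0.51839^3 × 0.48161^1 = 0.268365
P(M+4) = 6 × 0.51839^2 × 0.48161^2 = 0.373986
P(M+6) = 4 × 0.51839^1 × 0.48161^3 = 0.231634
P(M+8) = 0.48161^4 = 0.053800
The M+4 peak is largest (0.373986); scaling to 100 gives 19.3 : 71.8 : 100.0 : 61.9 : 14.4.

19.3 : 71.8 : 100.0 : 61.9 : 14.4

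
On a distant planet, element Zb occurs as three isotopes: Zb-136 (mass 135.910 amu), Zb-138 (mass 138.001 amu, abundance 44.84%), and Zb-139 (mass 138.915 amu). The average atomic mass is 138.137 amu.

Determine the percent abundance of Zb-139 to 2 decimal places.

42.91%

Let x and y be the fractions of Zb-136 and Zb-139. Then x + y = 1 − 0.4484 = 0.5516 and 135.910x + 138.915y = 138.137 − 0.4484×138.001 = 76.2573516.
Substituting: 135.910x + 138.915(0.5516 − x) = 76.2573516
(135.910 − 138.915)x = -0.3681624  ⇒  x = 0.12252, y = 0.42908
Zb-136: 12.25%, Zb-139: 42.91%.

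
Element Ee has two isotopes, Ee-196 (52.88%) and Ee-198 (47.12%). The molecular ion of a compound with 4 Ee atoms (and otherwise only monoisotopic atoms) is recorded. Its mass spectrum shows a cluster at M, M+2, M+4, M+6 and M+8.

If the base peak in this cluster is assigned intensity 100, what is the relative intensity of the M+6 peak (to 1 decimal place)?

(0.5288 + 0.4712)^4 gives M 0.0782, M+2 0.2787, M+4 0.3725, M+6 0.2213, M+8 0.0493; the largest is M+4.
P(M+4) = C(4,2) × 0.5288^2 × 0.4712^2 = 6 × 0.27962944 × 0.22202944 = 0.372516 (base)
P(M+6) = C(4,3) × 0.5288^1 × 0.4712^3 = 4 × 0.5288 × 0.10462027 = 0.221293
Relative intensity = 0.221293 / 0.372516 × 100 = 59.4

59.4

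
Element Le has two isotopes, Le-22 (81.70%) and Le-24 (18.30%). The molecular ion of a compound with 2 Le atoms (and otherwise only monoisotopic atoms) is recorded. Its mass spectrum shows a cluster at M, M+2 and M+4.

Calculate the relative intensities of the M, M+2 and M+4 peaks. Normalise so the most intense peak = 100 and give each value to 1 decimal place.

Each Le atom is independently Le-22 (p = 0.8170) or Le-24 (q = 0.1830); the cluster is the binomial expansion (p + q)^2.
P(M) = 0.8170^2 = 0.667489
P(M+2) = 2 × 0.8170^1 × 0.1830^1 = 0.299022
P(M+4) = 0.1830^2 = 0.033489
The M peak is largest (0.667489); scaling to 100 gives 100.0 : 44.8 : 5.0.

100.0 : 44.8 : 5.0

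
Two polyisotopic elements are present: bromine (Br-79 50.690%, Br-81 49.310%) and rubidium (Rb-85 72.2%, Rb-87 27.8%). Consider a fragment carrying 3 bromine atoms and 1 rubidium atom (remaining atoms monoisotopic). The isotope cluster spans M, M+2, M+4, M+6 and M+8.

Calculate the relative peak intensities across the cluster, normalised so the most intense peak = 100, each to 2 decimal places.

25.24 : 83.36 : 100.00 : 50.82 : 8.94

Bromine pattern (n=3): 0.13024674 : 0.3801026 : 0.36975457 : 0.11989609
Rubidium pattern (n=1): 0.7220 : 0.2780
Convolve the two distributions (both contribute in 2-u steps):
  M: 0.13024674×0.7220 = 0.094038
  M+2: 0.13024674×0.2780 + 0.3801026×0.7220 = 0.310643
  M+4: 0.3801026×0.2780 + 0.36975457×0.7220 = 0.372631
  M+6: 0.36975457×0.2780 + 0.11989609×0.7220 = 0.189357
  M+8: 0.11989609×0.2780 = 0.033331
Scale to base peak (0.372631) = 100: 25.24 : 83.36 : 100.00 : 50.82 : 8.94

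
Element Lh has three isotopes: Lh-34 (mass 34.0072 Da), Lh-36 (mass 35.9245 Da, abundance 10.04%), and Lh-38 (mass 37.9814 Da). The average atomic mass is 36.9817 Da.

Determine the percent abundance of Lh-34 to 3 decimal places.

19.958%

Let x and y be the fractions of Lh-34 and Lh-38. Then x + y = 1 − 0.1004 = 0.8996 and 34.0072x + 37.9814y = 36.9817 − 0.1004×35.9245 = 33.3748802.
Substituting: 34.0072x + 37.9814(0.8996 − x) = 33.3748802
(34.0072 − 37.9814)x = -0.79318724  ⇒  x = 0.19958, y = 0.70002
Lh-34: 19.958%, Lh-38: 70.002%.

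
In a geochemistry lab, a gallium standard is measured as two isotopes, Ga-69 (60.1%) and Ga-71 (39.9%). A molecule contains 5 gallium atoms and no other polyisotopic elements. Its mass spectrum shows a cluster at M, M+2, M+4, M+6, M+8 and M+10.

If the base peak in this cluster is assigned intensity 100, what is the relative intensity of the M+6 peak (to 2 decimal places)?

Term probabilities: M 0.0784, M+2 0.2603, M+4 0.3456, M+6 0.2294, M+8 0.0762, M+10 0.0101. Base peak = M+4.
P(M+4) = C(5,2) × 0.601^3 × 0.399^2 = 10 × 0.2170818 × 0.159201 = 0.345596 (base)
P(M+6) = C(5,3) × 0.601^2 × 0.399^3 = 10 × 0.361201 × 0.0635212 = 0.229439
Relative intensity = 0.229439 / 0.345596 × 100 = 66.39

66.39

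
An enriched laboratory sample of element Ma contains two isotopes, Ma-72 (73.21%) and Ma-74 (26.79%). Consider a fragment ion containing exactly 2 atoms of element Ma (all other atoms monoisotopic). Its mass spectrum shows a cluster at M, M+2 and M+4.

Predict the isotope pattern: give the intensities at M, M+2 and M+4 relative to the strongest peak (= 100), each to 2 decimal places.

100.00 : 73.19 : 13.39

Expanding (0.7321 + 0.2679)^2:
P(M) = 0.7321^2 = 0.535970
P(M+2) = 2 × 0.7321^1 × 0.2679^1 = 0.392259
P(M+4) = 0.2679^2 = 0.071770
The M peak is largest (0.535970); scaling to 100 gives 100.00 : 73.19 : 13.39.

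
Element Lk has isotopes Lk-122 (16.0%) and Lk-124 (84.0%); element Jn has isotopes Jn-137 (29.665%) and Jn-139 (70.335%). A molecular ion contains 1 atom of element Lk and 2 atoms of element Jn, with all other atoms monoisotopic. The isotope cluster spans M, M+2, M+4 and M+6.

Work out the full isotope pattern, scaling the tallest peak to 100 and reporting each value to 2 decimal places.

3.28 : 32.74 : 100.00 : 96.71

Element Lk pattern (n=1): 0.1600 : 0.8400
Element Jn pattern (n=2): 0.08800122 : 0.41729755 : 0.49470122
Convolve the two distributions (both contribute in 2-u steps):
  M: 0.1600×0.08800122 = 0.014080
  M+2: 0.1600×0.41729755 + 0.8400×0.08800122 = 0.140689
  M+4: 0.1600×0.49470122 + 0.8400×0.41729755 = 0.429682
  M+6: 0.8400×0.49470122 = 0.415549
Scale to base peak (0.429682) = 100: 3.28 : 32.74 : 100.00 : 96.71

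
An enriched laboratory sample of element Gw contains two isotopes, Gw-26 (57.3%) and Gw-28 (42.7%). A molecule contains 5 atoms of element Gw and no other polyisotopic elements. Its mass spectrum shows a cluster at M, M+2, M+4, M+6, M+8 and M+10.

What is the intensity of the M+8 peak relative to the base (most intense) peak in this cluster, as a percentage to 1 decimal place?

Binomial terms of (0.573 + 0.427)^5: M 0.0618, M+2 0.2302, M+4 0.3430, M+6 0.2556, M+8 0.0952, M+10 0.0142 → M+4 is the base peak.
P(M+4) = C(5,2) × 0.573^3 × 0.427^2 = 10 × 0.18813252 × 0.182329 = 0.343020 (base)
P(M+8) = C(5,4) × 0.573^1 × 0.427^4 = 5 × 0.5730 × 0.03324386 = 0.095244
Relative intensity = 0.095244 / 0.343020 × 100 = 27.8

27.8%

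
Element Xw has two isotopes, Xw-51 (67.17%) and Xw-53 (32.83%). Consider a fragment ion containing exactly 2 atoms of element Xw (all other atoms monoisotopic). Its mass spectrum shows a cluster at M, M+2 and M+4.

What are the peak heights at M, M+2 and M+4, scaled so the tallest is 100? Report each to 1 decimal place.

Each Xw atom is independently Xw-51 (p = 0.6717) or Xw-53 (q = 0.3283); the cluster is the binomial expansion (p + q)^2.
P(M) = 0.6717^2 = 0.451181
P(M+2) = 2 × 0.6717^1 × 0.3283^1 = 0.441038
P(M+4) = 0.3283^2 = 0.107781
The M peak is largest (0.451181); scaling to 100 gives 100.0 : 97.8 : 23.9.

100.0 : 97.8 : 23.9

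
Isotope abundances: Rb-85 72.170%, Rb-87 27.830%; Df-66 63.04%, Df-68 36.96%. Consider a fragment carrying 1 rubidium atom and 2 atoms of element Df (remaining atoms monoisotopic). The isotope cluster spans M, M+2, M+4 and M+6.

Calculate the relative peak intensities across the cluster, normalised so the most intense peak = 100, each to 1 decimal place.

64.2 : 100.0 : 51.1 : 8.5

Rubidium pattern (n=1): 0.7217 : 0.2783
Element Df pattern (n=2): 0.39740416 : 0.46599168 : 0.13660416
Convolve the two distributions (both contribute in 2-u steps):
  M: 0.7217×0.39740416 = 0.286807
  M+2: 0.7217×0.46599168 + 0.2783×0.39740416 = 0.446904
  M+4: 0.7217×0.13660416 + 0.2783×0.46599168 = 0.228273
  M+6: 0.2783×0.13660416 = 0.038017
Scale to base peak (0.446904) = 100: 64.2 : 100.0 : 51.1 : 8.5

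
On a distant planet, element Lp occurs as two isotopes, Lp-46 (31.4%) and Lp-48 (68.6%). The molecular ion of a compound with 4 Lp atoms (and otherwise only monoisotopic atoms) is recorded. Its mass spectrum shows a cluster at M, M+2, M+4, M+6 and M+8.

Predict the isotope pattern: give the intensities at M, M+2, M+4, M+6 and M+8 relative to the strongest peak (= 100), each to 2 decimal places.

The 4 Lp atoms are independent, so intensities follow the terms of (0.314 + 0.686)^4.
P(M) = 0.314^4 = 0.009721
P(M+2) = 4 × 0.314^3 × 0.686^1 = 0.084952
P(M+4) = 6 × 0.314^2 × 0.686^2 = 0.278393
P(M+6) = 4 × 0.314^1 × 0.686^3 = 0.405473
P(M+8) = 0.686^4 = 0.221461
The M+6 peak is largest (0.405473); scaling to 100 gives 2.40 : 20.95 : 68.66 : 100.00 : 54.62.

2.40 : 20.95 : 68.66 : 100.00 : 54.62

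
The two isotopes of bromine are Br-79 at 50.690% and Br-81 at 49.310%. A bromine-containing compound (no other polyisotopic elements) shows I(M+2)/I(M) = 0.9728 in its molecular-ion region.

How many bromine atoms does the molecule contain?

For n independent Br atoms, I(M+2)/I(M) = n · (abundance Br-81) / (abundance Br-79) = n · 0.49310/0.50690.
n = 0.9728 × 0.50690/0.49310 = 1.00 ≈ 1

1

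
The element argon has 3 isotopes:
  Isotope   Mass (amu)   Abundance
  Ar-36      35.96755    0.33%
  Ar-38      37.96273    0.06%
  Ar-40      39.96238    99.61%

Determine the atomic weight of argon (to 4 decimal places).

39.9480 amu

Ar = Σ fᵢ·mᵢ = 0.0033 × 35.96755 + 0.0006 × 37.96273 + 0.9961 × 39.96238
= 0.118693 + 0.022778 + 39.806527 = 39.947998 amu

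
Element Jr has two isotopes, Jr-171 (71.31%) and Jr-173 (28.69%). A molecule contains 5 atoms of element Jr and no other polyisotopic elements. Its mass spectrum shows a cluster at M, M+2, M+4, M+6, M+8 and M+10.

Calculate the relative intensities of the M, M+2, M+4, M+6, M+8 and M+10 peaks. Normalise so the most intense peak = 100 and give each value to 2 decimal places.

Each Jr atom is independently Jr-171 (p = 0.7131) or Jr-173 (q = 0.2869); the cluster is the binomial expansion (p + q)^5.
P(M) = 0.7131^5 = 0.184396
P(M+2) = 5 × 0.7131^4 × 0.2869^1 = 0.370939
P(M+4) = 10 × 0.7131^3 × 0.2869^2 = 0.298478
P(M+6) = 10 × 0.7131^2 × 0.2869^3 = 0.120086
P(M+8) = 5 × 0.7131^1 × 0.2869^4 = 0.024157
P(M+10) = 0.2869^5 = 0.001944
The M+2 peak is largest (0.370939); scaling to 100 gives 49.71 : 100.00 : 80.47 : 32.37 : 6.51 : 0.52.

49.71 : 100.00 : 80.47 : 32.37 : 6.51 : 0.52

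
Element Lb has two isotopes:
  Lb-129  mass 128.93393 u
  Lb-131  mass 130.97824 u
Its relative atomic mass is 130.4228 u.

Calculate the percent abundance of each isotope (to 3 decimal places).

With x = fraction of Lb-129 (so Lb-131 is 1 − x):
128.93393·x + 130.97824·(1 − x) = 130.4228
(128.93393 − 130.97824)·x = 130.4228 − 130.97824
x = -0.55544 / -2.04431 = 0.27170 → 27.170% Lb-129, 72.830% Lb-131.

Lb-129: 27.170%, Lb-131: 72.830%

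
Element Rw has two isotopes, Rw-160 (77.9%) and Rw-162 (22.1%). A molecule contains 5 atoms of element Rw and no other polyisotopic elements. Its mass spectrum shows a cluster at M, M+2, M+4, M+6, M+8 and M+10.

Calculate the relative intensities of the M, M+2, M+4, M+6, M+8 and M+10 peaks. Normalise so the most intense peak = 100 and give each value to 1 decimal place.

The 5 Rw atoms are independent, so intensities follow the terms of (0.779 + 0.221)^5.
P(M) = 0.779^5 = 0.286871
P(M+2) = 5 × 0.779^4 × 0.221^1 = 0.406923
P(M+4) = 10 × 0.779^3 × 0.221^2 = 0.230886
P(M+6) = 10 × 0.779^2 × 0.221^3 = 0.065502
P(M+8) = 5 × 0.779^1 × 0.221^4 = 0.009291
P(M+10) = 0.221^5 = 0.000527
The M+2 peak is largest (0.406923); scaling to 100 gives 70.5 : 100.0 : 56.7 : 16.1 : 2.3 : 0.1.

70.5 : 100.0 : 56.7 : 16.1 : 2.3 : 0.1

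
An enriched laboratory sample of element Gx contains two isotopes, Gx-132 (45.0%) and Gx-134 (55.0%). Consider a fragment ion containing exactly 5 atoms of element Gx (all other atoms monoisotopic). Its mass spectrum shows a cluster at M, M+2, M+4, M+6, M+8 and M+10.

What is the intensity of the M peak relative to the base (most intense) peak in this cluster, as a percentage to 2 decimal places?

(0.450 + 0.550)^5 gives M 0.0185, M+2 0.1128, M+4 0.2757, M+6 0.3369, M+8 0.2059, M+10 0.0503; the largest is M+6.
P(M+6) = C(5,3) × 0.450^2 × 0.550^3 = 10 × 0.2025 × 0.166375 = 0.336909 (base)
P(M) = C(5,0) × 0.450^5 × 0.550^0 = 1 × 0.01845281 × 1.0000 = 0.018453
Relative intensity = 0.018453 / 0.336909 × 100 = 5.48

5.48%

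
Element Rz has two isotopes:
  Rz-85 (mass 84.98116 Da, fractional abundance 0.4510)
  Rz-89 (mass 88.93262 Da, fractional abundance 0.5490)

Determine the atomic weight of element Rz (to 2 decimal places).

87.15 Da

Average mass = Σ (abundance × isotope mass) = 0.4510 × 84.98116 + 0.5490 × 88.93262
= 38.326503 + 48.824008 = 87.150511 Da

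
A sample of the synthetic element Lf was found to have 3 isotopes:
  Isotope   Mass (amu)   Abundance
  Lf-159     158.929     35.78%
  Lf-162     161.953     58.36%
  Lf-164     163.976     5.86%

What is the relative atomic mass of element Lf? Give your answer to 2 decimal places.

Ar = Σ fᵢ·mᵢ = 0.3578 × 158.929 + 0.5836 × 161.953 + 0.0586 × 163.976
= 56.8648 + 94.5158 + 9.6090 = 160.9896 amu

160.99 amu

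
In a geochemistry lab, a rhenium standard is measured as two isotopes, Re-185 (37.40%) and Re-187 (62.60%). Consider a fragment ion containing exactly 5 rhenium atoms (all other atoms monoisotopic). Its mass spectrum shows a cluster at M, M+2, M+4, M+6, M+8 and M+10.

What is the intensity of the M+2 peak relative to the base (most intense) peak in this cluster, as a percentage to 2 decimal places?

Term probabilities: M 0.0073, M+2 0.0612, M+4 0.2050, M+6 0.3431, M+8 0.2872, M+10 0.0961. Base peak = M+6.
P(M+6) = C(5,3) × 0.3740^2 × 0.6260^3 = 10 × 0.139876 × 0.24531438 = 0.343136 (base)
P(M+2) = C(5,1) × 0.3740^4 × 0.6260^1 = 5 × 0.0195653 × 0.6260 = 0.061239
Relative intensity = 0.061239 / 0.343136 × 100 = 17.85

17.85%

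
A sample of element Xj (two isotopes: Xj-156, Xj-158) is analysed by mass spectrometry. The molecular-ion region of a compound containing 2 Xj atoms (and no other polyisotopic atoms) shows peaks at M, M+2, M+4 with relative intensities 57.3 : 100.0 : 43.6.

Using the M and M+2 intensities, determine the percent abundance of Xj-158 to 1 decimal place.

46.6%

If p is the fraction of Xj that is Xj-156, then I(M+2)/I(M) = [C(2,1)·p^1·(1−p)] / p^2 = 2·(1−p)/p = 100.0/57.3 = 1.7452
(1−p)/p = 1.7452/2 = 0.8726  ⇒  p = 1/(1 + 0.8726) = 0.5340
Xj-156: 53.4%, Xj-158: 46.6%.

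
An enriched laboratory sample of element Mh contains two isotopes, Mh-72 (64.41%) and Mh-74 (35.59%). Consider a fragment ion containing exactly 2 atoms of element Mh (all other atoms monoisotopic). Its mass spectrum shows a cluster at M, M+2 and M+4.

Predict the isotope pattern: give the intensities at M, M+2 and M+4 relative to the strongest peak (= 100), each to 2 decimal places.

The 2 Mh atoms are independent, so intensities follow the terms of (0.6441 + 0.3559)^2.
P(M) = 0.6441^2 = 0.414865
P(M+2) = 2 × 0.6441^1 × 0.3559^1 = 0.458470
P(M+4) = 0.3559^2 = 0.126665
The M+2 peak is largest (0.458470); scaling to 100 gives 90.49 : 100.00 : 27.63.

90.49 : 100.00 : 27.63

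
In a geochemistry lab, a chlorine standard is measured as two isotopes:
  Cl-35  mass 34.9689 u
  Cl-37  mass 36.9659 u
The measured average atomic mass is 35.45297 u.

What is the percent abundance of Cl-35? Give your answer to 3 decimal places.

With x = fraction of Cl-35 (so Cl-37 is 1 − x):
34.9689·x + 36.9659·(1 − x) = 35.45297
(34.9689 − 36.9659)·x = 35.45297 − 36.9659
x = -1.51293 / -1.9970 = 0.75760 → 75.760% Cl-35, 24.240% Cl-37.

75.760%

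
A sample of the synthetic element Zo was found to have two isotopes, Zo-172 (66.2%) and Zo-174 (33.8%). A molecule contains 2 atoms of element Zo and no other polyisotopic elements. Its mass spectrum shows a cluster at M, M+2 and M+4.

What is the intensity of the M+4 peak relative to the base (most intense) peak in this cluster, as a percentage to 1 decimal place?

Binomial terms of (0.662 + 0.338)^2: M 0.4382, M+2 0.4475, M+4 0.1142 → M+2 is the base peak.
P(M+2) = C(2,1) × 0.662^1 × 0.338^1 = 2 × 0.6620 × 0.3380 = 0.447512 (base)
P(M+4) = C(2,2) × 0.662^0 × 0.338^2 = 1 × 1.0000 × 0.114244 = 0.114244
Relative intensity = 0.114244 / 0.447512 × 100 = 25.5

25.5%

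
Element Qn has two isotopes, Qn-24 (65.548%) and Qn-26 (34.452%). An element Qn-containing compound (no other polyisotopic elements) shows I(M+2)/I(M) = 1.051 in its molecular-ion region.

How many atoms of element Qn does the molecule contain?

The M+2/M ratio from n Qn atoms is n · q/p = n · 0.34452/0.65548.
n = 1.051 × 0.65548/0.34452 = 2.00 ≈ 2

2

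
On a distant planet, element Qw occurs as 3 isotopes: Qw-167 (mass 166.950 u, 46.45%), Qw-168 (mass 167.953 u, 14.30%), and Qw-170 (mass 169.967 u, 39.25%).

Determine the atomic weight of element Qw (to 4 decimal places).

Ar = Σ fᵢ·mᵢ = 0.4645 × 166.950 + 0.1430 × 167.953 + 0.3925 × 169.967
= 77.54828 + 24.01728 + 66.71205 = 168.27761 u

168.2776 u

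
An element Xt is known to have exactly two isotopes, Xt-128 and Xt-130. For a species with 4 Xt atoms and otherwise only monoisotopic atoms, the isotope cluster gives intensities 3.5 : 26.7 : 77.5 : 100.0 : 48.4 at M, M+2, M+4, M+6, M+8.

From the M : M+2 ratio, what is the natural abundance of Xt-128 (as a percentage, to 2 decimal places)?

Let p = fractional abundance of Xt-128. I(M+2)/I(M) = [C(4,1)·p^3·(1−p)] / p^4 = 4·(1−p)/p = 26.7/3.5 = 7.6286
(1−p)/p = 7.6286/4 = 1.9071  ⇒  p = 1/(1 + 1.9071) = 0.3440
Xt-128: 34.40%, Xt-130: 65.60%.

34.40%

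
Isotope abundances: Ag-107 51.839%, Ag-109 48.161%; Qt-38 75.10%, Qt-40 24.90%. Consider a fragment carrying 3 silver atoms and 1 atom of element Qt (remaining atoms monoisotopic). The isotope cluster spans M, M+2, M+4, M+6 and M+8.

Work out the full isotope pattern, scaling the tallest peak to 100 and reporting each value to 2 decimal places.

28.46 : 88.76 : 100.00 : 47.26 : 7.57

Silver pattern (n=3): 0.13930601 : 0.38826655 : 0.36071887 : 0.11170857
Element Qt pattern (n=1): 0.7510 : 0.2490
Convolve the two distributions (both contribute in 2-u steps):
  M: 0.13930601×0.7510 = 0.104619
  M+2: 0.13930601×0.2490 + 0.38826655×0.7510 = 0.326275
  M+4: 0.38826655×0.2490 + 0.36071887×0.7510 = 0.367578
  M+6: 0.36071887×0.2490 + 0.11170857×0.7510 = 0.173712
  M+8: 0.11170857×0.2490 = 0.027815
Scale to base peak (0.367578) = 100: 28.46 : 88.76 : 100.00 : 47.26 : 7.57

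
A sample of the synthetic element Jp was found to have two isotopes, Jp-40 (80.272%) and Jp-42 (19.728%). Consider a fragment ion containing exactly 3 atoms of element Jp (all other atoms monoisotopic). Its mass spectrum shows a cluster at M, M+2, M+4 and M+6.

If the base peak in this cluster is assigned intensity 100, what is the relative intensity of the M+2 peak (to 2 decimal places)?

Term probabilities: M 0.5172, M+2 0.3814, M+4 0.0937, M+6 0.0077. Base peak = M.
P(M) = C(3,0) × 0.80272^3 × 0.19728^0 = 1 × 0.51724018 × 1.0000 = 0.517240 (base)
P(M+2) = C(3,1) × 0.80272^2 × 0.19728^1 = 3 × 0.6443594 × 0.19728 = 0.381358
Relative intensity = 0.381358 / 0.517240 × 100 = 73.73

73.73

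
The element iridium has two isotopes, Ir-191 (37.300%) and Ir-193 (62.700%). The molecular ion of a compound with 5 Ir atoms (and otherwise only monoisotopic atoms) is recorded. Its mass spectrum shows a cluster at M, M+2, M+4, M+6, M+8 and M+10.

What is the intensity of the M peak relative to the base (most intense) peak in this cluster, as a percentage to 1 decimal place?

2.1%

Binomial terms of (0.37300 + 0.62700)^5: M 0.0072, M+2 0.0607, M+4 0.2040, M+6 0.3429, M+8 0.2882, M+10 0.0969 → M+6 is the base peak.
P(M+6) = C(5,3) × 0.37300^2 × 0.62700^3 = 10 × 0.139129 × 0.24649188 = 0.342942 (base)
P(M) = C(5,0) × 0.37300^5 × 0.62700^0 = 1 × 0.00722012 × 1.0000 = 0.007220
Relative intensity = 0.007220 / 0.342942 × 100 = 2.1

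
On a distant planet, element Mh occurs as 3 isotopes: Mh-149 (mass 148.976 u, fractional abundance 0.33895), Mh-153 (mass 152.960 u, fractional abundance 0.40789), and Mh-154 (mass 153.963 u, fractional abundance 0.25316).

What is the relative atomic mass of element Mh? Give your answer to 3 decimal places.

Weight each isotope mass by its fractional abundance: 0.33895 × 148.976 + 0.40789 × 152.960 + 0.25316 × 153.963
= 50.4954 + 62.3909 + 38.9773 = 151.8636 u

151.864 u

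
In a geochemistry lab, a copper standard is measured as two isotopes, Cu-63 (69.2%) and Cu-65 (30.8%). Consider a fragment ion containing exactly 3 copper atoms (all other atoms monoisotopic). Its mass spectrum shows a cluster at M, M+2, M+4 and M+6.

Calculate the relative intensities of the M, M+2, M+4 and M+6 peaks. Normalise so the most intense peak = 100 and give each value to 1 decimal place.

Expanding (0.692 + 0.308)^3:
P(M) = 0.692^3 = 0.331374
P(M+2) = 3 × 0.692^2 × 0.308^1 = 0.442470
P(M+4) = 3 × 0.692^1 × 0.308^2 = 0.196938
P(M+6) = 0.308^3 = 0.029218
The M+2 peak is largest (0.442470); scaling to 100 gives 74.9 : 100.0 : 44.5 : 6.6.

74.9 : 100.0 : 44.5 : 6.6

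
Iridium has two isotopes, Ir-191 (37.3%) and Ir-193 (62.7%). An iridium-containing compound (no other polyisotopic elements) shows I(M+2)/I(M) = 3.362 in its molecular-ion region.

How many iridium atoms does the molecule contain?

2

With n Ir atoms, P(M+2)/P(M) = C(n,1)·p^(n−1)q / p^n = n·q/p = n · 0.627/0.373.
n = 3.362 × 0.373/0.627 = 2.00 ≈ 2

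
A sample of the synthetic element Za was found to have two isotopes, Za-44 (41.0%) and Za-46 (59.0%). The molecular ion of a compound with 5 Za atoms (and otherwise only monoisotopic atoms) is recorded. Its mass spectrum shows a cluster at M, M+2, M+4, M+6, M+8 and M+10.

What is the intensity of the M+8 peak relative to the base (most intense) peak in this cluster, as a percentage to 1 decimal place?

72.0%

Binomial terms of (0.410 + 0.590)^5: M 0.0116, M+2 0.0834, M+4 0.2399, M+6 0.3452, M+8 0.2484, M+10 0.0715 → M+6 is the base peak.
P(M+6) = C(5,3) × 0.410^2 × 0.590^3 = 10 × 0.1681 × 0.205379 = 0.345242 (base)
P(M+8) = C(5,4) × 0.410^1 × 0.590^4 = 5 × 0.4100 × 0.12117361 = 0.248406
Relative intensity = 0.248406 / 0.345242 × 100 = 72.0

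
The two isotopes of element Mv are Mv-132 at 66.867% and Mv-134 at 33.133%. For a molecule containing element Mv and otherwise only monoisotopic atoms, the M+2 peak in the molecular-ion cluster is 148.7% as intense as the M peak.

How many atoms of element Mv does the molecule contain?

3

The M+2/M ratio from n Mv atoms is n · q/p = n · 0.33133/0.66867.
n = 1.487 × 0.66867/0.33133 = 3.00 ≈ 3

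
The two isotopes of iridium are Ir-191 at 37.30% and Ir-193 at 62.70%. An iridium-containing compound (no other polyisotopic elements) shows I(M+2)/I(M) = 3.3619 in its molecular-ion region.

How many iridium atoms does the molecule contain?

2

With n Ir atoms, P(M+2)/P(M) = C(n,1)·p^(n−1)q / p^n = n·q/p = n · 0.6270/0.3730.
n = 3.3619 × 0.3730/0.6270 = 2.00 ≈ 2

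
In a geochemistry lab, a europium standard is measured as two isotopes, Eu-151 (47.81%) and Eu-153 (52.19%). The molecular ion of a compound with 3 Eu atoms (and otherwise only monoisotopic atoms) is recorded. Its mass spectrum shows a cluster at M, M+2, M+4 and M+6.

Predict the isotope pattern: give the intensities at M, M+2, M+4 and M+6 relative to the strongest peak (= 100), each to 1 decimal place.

Expanding (0.4781 + 0.5219)^3:
P(M) = 0.4781^3 = 0.109284
P(M+2) = 3 × 0.4781^2 × 0.5219^1 = 0.357887
P(M+4) = 3 × 0.4781^1 × 0.5219^2 = 0.390674
P(M+6) = 0.5219^3 = 0.142155
The M+4 peak is largest (0.390674); scaling to 100 gives 28.0 : 91.6 : 100.0 : 36.4.

28.0 : 91.6 : 100.0 : 36.4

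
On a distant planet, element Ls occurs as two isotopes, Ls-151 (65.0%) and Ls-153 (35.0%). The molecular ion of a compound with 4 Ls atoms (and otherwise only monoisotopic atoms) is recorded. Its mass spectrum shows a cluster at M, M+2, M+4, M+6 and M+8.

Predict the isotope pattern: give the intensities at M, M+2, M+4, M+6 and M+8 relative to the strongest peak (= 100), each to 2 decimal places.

The 4 Ls atoms are independent, so intensities follow the terms of (0.650 + 0.350)^4.
P(M) = 0.650^4 = 0.178506
P(M+2) = 4 × 0.650^3 × 0.350^1 = 0.384475
P(M+4) = 6 × 0.650^2 × 0.350^2 = 0.310537
P(M+6) = 4 × 0.650^1 × 0.350^3 = 0.111475
P(M+8) = 0.350^4 = 0.015006
The M+2 peak is largest (0.384475); scaling to 100 gives 46.43 : 100.00 : 80.77 : 28.99 : 3.90.

46.43 : 100.00 : 80.77 : 28.99 : 3.90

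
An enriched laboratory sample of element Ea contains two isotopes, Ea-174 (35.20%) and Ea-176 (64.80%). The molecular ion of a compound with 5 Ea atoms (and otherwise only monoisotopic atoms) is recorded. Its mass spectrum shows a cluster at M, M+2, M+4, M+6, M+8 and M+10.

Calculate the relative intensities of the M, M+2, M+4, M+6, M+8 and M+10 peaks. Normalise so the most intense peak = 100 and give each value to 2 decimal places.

Each Ea atom is independently Ea-174 (p = 0.3520) or Ea-176 (q = 0.6480); the cluster is the binomial expansion (p + q)^5.
P(M) = 0.3520^5 = 0.005404
P(M+2) = 5 × 0.3520^4 × 0.6480^1 = 0.049741
P(M+4) = 10 × 0.3520^3 × 0.6480^2 = 0.183138
P(M+6) = 10 × 0.3520^2 × 0.6480^3 = 0.337140
P(M+8) = 5 × 0.3520^1 × 0.6480^4 = 0.310322
P(M+10) = 0.6480^5 = 0.114255
The M+6 peak is largest (0.337140); scaling to 100 gives 1.60 : 14.75 : 54.32 : 100.00 : 92.05 : 33.89.

1.60 : 14.75 : 54.32 : 100.00 : 92.05 : 33.89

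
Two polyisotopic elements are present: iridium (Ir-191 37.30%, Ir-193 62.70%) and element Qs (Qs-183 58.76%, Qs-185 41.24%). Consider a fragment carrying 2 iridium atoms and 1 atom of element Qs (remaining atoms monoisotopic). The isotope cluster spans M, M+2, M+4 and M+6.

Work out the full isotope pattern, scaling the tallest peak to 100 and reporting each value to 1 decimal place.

19.3 : 78.4 : 100.0 : 38.2

Iridium pattern (n=2): 0.139129 : 0.467742 : 0.393129
Element Qs pattern (n=1): 0.5876 : 0.4124
Convolve the two distributions (both contribute in 2-u steps):
  M: 0.139129×0.5876 = 0.081752
  M+2: 0.139129×0.4124 + 0.467742×0.5876 = 0.332222
  M+4: 0.467742×0.4124 + 0.393129×0.5876 = 0.423899
  M+6: 0.393129×0.4124 = 0.162126
Scale to base peak (0.423899) = 100: 19.3 : 78.4 : 100.0 : 38.2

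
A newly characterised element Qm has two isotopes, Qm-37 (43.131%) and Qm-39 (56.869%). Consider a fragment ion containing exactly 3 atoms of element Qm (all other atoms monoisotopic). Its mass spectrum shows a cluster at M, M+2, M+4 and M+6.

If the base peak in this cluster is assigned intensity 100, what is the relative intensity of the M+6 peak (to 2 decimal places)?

43.95

(0.43131 + 0.56869)^3 gives M 0.0802, M+2 0.3174, M+4 0.4185, M+6 0.1839; the largest is M+4.
P(M+4) = C(3,2) × 0.43131^1 × 0.56869^2 = 3 × 0.43131 × 0.32340832 = 0.418468 (base)
P(M+6) = C(3,3) × 0.43131^0 × 0.56869^3 = 1 × 1.0000 × 0.18391908 = 0.183919
Relative intensity = 0.183919 / 0.418468 × 100 = 43.95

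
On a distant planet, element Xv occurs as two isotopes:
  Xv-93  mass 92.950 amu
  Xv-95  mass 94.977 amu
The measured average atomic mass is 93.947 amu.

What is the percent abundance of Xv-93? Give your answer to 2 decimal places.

Let x be the fractional abundance of Xv-93; then Xv-95 has abundance 1 − x.
92.950·x + 94.977·(1 − x) = 93.947
(92.950 − 94.977)·x = 93.947 − 94.977
x = -1.030 / -2.027 = 0.50814 → 50.81% Xv-93, 49.19% Xv-95.

50.81%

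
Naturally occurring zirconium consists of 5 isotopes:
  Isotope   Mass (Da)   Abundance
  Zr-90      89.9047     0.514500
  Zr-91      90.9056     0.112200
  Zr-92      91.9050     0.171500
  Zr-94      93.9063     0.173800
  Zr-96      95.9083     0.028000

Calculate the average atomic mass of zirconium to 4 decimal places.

The abundance-weighted mean is 0.514500 × 89.9047 + 0.112200 × 90.9056 + 0.171500 × 91.9050 + 0.173800 × 93.9063 + 0.028000 × 95.9083
= 46.25597 + 10.19961 + 15.76171 + 16.32091 + 2.68543 = 91.22363 Da

91.2236 Da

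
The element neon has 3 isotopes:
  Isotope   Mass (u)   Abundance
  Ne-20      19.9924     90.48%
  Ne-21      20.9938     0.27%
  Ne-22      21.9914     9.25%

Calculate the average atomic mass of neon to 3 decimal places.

20.180 u

Ar = Σ fᵢ·mᵢ = 0.9048 × 19.9924 + 0.0027 × 20.9938 + 0.0925 × 21.9914
= 18.08912 + 0.05668 + 2.03420 = 20.18000 u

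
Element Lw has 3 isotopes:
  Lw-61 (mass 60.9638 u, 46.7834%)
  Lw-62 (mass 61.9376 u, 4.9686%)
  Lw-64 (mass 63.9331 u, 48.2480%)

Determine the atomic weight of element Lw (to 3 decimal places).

62.445 u

Average mass = Σ (abundance × isotope mass) = 0.467834 × 60.9638 + 0.049686 × 61.9376 + 0.482480 × 63.9331
= 28.52094 + 3.07743 + 30.84644 = 62.44481 u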